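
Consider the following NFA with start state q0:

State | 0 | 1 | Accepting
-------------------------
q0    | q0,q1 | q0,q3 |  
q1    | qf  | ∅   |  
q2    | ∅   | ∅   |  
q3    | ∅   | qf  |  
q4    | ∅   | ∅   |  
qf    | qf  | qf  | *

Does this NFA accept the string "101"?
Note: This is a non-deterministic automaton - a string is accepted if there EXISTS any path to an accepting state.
Track the set of states the NFA could be in: start {q0}
Read '1': {q0} → {q0, q3}
Read '0': {q0, q3} → {q0, q1}
Read '1': {q0, q1} → {q0, q3}
Final set {q0, q3} contains no accepting state → rejected.

Final answer: No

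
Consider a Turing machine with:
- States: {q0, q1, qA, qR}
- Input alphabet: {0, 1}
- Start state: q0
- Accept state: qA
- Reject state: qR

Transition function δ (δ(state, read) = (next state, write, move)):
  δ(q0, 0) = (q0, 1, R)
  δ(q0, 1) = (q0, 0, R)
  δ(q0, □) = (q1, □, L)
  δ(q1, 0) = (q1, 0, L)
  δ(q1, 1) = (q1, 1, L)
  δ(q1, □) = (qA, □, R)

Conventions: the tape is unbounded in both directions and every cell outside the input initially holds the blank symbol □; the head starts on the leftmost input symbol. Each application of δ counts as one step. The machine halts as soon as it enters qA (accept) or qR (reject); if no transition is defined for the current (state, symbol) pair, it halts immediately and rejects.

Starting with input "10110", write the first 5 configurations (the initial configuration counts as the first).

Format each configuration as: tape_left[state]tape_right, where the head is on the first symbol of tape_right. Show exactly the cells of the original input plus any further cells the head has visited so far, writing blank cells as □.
Step 0: [q0]10110 (head at position 0)
Step 1: δ(q0, 1) = (q0, 0, R)  ⊢  0[q0]0110 (head at position 1)
Step 2: δ(q0, 0) = (q0, 1, R)  ⊢  01[q0]110 (head at position 2)
Step 3: δ(q0, 1) = (q0, 0, R)  ⊢  010[q0]10 (head at position 3)
Step 4: δ(q0, 1) = (q0, 0, R)  ⊢  0100[q0]0 (head at position 4)

Final answer: [q0]10110 ⊢ 0[q0]0110 ⊢ 01[q0]110 ⊢ 010[q0]10 ⊢ 0100[q0]0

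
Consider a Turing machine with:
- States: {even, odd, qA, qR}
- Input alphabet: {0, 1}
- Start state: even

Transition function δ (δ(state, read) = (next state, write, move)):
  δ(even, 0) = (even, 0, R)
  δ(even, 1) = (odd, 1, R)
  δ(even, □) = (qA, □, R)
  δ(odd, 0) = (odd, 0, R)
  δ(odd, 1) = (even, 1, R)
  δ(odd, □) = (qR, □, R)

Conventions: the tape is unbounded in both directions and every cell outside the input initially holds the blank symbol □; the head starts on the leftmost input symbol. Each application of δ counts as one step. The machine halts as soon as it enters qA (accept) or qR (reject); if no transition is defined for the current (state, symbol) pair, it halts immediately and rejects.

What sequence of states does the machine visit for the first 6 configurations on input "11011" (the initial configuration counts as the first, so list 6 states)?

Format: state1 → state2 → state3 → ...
Step 0: [even]11011 (head at position 0)
Step 1: δ(even, 1) = (odd, 1, R)  ⊢  1[odd]1011 (head at position 1)
Step 2: δ(odd, 1) = (even, 1, R)  ⊢  11[even]011 (head at position 2)
Step 3: δ(even, 0) = (even, 0, R)  ⊢  110[even]11 (head at position 3)
Step 4: δ(even, 1) = (odd, 1, R)  ⊢  1101[odd]1 (head at position 4)
Step 5: δ(odd, 1) = (even, 1, R)  ⊢  11011[even]□ (head at position 5)
Reading off the states of these 6 configurations: even → odd → even → even → odd → even

Final answer: even → odd → even → even → odd → even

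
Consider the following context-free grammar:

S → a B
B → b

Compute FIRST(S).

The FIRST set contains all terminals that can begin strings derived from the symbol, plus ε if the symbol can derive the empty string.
S has the single production S → a B, whose right-hand side begins with the terminal a. So FIRST(S) = {a}.

Final answer: {a}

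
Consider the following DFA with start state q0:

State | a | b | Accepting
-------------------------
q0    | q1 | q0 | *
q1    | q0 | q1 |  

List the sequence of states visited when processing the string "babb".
q0 → q0 → q1 → q1 → q1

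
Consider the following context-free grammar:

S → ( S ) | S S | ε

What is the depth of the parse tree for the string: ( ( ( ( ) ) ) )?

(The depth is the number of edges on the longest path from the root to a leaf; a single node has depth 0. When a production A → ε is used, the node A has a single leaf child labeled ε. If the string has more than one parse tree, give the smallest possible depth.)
The string is 4 nested pairs. The shallowest parse tree applies S → ( S ) 4 times (one node per nested pair, each a child of the previous) and then S → ε in the middle.
S nodes at depths 0..4, ε leaf at depth 5; parentheses leaves are at depths 1..4.
(Using S → S S with an S → ε child anywhere only adds levels, so it cannot give a shallower tree.)
Depth = 5.

Final answer: 5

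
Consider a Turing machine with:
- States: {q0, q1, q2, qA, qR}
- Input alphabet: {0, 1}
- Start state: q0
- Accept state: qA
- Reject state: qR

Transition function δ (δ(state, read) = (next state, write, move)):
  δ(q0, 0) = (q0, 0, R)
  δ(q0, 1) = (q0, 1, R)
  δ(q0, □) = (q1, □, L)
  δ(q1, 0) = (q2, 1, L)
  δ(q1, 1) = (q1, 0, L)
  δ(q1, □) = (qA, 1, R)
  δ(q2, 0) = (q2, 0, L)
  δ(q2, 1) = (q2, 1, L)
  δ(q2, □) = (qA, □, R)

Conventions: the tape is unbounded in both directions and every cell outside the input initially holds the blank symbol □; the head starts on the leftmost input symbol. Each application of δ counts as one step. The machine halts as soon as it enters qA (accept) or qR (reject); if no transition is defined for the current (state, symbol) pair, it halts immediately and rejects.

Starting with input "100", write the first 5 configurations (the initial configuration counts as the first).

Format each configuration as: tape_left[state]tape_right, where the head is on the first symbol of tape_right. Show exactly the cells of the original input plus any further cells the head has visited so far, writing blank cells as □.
Step 0: [q0]100 (head at position 0)
Step 1: δ(q0, 1) = (q0, 1, R)  ⊢  1[q0]00 (head at position 1)
Step 2: δ(q0, 0) = (q0, 0, R)  ⊢  10[q0]0 (head at position 2)
Step 3: δ(q0, 0) = (q0, 0, R)  ⊢  100[q0]□ (head at position 3)
Step 4: δ(q0, □) = (q1, □, L)  ⊢  10[q1]0□ (head at position 2)

Final answer: [q0]100 ⊢ 1[q0]00 ⊢ 10[q0]0 ⊢ 100[q0]□ ⊢ 10[q1]0□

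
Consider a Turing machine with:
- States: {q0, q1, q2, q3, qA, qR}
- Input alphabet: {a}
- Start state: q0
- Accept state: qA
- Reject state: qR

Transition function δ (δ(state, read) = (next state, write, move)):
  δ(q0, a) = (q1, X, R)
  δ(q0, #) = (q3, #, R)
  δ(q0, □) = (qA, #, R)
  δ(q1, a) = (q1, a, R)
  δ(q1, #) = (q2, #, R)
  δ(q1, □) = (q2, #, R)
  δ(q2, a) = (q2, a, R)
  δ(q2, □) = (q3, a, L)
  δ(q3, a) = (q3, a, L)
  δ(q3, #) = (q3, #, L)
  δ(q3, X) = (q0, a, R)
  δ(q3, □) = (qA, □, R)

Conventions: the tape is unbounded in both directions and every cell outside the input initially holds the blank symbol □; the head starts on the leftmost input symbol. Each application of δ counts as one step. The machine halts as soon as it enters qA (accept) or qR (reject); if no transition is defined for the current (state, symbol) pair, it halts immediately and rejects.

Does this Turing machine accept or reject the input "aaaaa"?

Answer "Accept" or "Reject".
Trace (configuration after each step, as tape_left[state]tape_right with head position):
Step 0: [q0]aaaaa (head at position 0)
Step 1: X[q1]aaaa (head 1)
Step 2: Xa[q1]aaa (head 2)
Step 3: Xaa[q1]aa (head 3)
Step 4: Xaaa[q1]a (head 4)
Step 5: Xaaaa[q1]□ (head 5)
Step 6: Xaaaa#[q2]□ (head 6)
Step 7: Xaaaa[q3]#a (head 5)
Step 8: Xaaa[q3]a#a (head 4)
Step 9: Xaa[q3]aa#a (head 3)
Step 10: Xa[q3]aaa#a (head 2)
Step 11: X[q3]aaaa#a (head 1)
Step 12: [q3]Xaaaa#a (head 0)
Step 13: a[q0]aaaa#a (head 1)
Step 14: aX[q1]aaa#a (head 2)
Step 15: aXa[q1]aa#a (head 3)
Step 16: aXaa[q1]a#a (head 4)
Step 17: aXaaa[q1]#a (head 5)
Step 18: aXaaa#[q2]a (head 6)
Step 19: aXaaa#a[q2]□ (head 7)
Step 20: aXaaa#[q3]aa (head 6)
Step 21: aXaaa[q3]#aa (head 5)
Step 22: aXaa[q3]a#aa (head 4)
Step 23: aXa[q3]aa#aa (head 3)
Step 24: aX[q3]aaa#aa (head 2)
Step 25: a[q3]Xaaa#aa (head 1)
Step 26: aa[q0]aaa#aa (head 2)
Step 27: aaX[q1]aa#aa (head 3)
Step 28: aaXa[q1]a#aa (head 4)
Step 29: aaXaa[q1]#aa (head 5)
Step 30: aaXaa#[q2]aa (head 6)
Step 31: aaXaa#a[q2]a (head 7)
Step 32: aaXaa#aa[q2]□ (head 8)
Step 33: aaXaa#a[q3]aa (head 7)
Step 34: aaXaa#[q3]aaa (head 6)
Step 35: aaXaa[q3]#aaa (head 5)
Step 36: aaXa[q3]a#aaa (head 4)
Step 37: aaX[q3]aa#aaa (head 3)
Step 38: aa[q3]Xaa#aaa (head 2)
Step 39: aaa[q0]aa#aaa (head 3)
Step 40: aaaX[q1]a#aaa (head 4)
Step 41: aaaXa[q1]#aaa (head 5)
Step 42: aaaXa#[q2]aaa (head 6)
Step 43: aaaXa#a[q2]aa (head 7)
Step 44: aaaXa#aa[q2]a (head 8)
Step 45: aaaXa#aaa[q2]□ (head 9)
Step 46: aaaXa#aa[q3]aa (head 8)
Step 47: aaaXa#a[q3]aaa (head 7)
Step 48: aaaXa#[q3]aaaa (head 6)
Step 49: aaaXa[q3]#aaaa (head 5)
Step 50: aaaX[q3]a#aaaa (head 4)
Step 51: aaa[q3]Xa#aaaa (head 3)
Step 52: aaaa[q0]a#aaaa (head 4)
Step 53: aaaaX[q1]#aaaa (head 5)
Step 54: aaaaX#[q2]aaaa (head 6)
Step 55: aaaaX#a[q2]aaa (head 7)
Step 56: aaaaX#aa[q2]aa (head 8)
Step 57: aaaaX#aaa[q2]a (head 9)
Step 58: aaaaX#aaaa[q2]□ (head 10)
Step 59: aaaaX#aaa[q3]aa (head 9)
Step 60: aaaaX#aa[q3]aaa (head 8)
Step 61: aaaaX#a[q3]aaaa (head 7)
Step 62: aaaaX#[q3]aaaaa (head 6)
Step 63: aaaaX[q3]#aaaaa (head 5)
Step 64: aaaa[q3]X#aaaaa (head 4)
Step 65: aaaaa[q0]#aaaaa (head 5)
Step 66: aaaaa#[q3]aaaaa (head 6)
Step 67: aaaaa[q3]#aaaaa (head 5)
Step 68: aaaa[q3]a#aaaaa (head 4)
Step 69: aaa[q3]aa#aaaaa (head 3)
Step 70: aa[q3]aaa#aaaaa (head 2)
Step 71: a[q3]aaaa#aaaaa (head 1)
Step 72: [q3]aaaaa#aaaaa (head 0)
Step 73: [q3]□aaaaa#aaaaa (head -1)
Step 74: □[qA]aaaaa#aaaaa (head 0)
The machine is in qA, so it halts and accepts.

Final answer: Accept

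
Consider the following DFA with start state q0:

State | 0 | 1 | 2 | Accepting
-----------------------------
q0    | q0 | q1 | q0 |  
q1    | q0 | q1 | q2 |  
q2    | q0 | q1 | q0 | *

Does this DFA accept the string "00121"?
Start in q0.
Read '0': q0 → q0
Read '0': q0 → q0
Read '1': q0 → q1
Read '2': q1 → q2
Read '1': q2 → q1
Final state q1 is not accepting, so the string is rejected.

Final answer: No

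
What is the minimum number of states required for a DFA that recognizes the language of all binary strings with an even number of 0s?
Language: binary strings with an even number of 0s
Lower bound (Myhill–Nerode): the prefixes ε, 0 are pairwise distinguishable:
  ε vs 0: suffix ε distinguishes them (ε has zero 0s (accepted), 0 has one 0 (rejected))
So any DFA needs at least 2 states.
Upper bound: a DFA with 2 states exists (one state per class above).
Minimum states: 2

Final answer: 2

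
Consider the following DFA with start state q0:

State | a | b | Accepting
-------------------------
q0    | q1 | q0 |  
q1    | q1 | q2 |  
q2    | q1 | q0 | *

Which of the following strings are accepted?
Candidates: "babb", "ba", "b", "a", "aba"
"babb": q0 → q0 → q1 → q2 → q0; q0 is not accepting → rejected
"ba": q0 → q0 → q1; q1 is not accepting → rejected
"b": q0 → q0; q0 is not accepting → rejected
"a": q0 → q1; q1 is not accepting → rejected
"aba": q0 → q1 → q2 → q1; q1 is not accepting → rejected

Final answer: None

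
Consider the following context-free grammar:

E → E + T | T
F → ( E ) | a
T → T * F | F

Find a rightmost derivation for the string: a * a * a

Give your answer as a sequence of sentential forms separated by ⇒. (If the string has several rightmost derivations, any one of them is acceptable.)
Start with E.
Step 1: the rightmost non-terminal is E; apply E → T:  T
Step 2: the rightmost non-terminal is T; apply T → T * F:  T * F
Step 3: the rightmost non-terminal is F; apply F → a:  T * a
Step 4: the rightmost non-terminal is T; apply T → T * F:  T * F * a
Step 5: the rightmost non-terminal is F; apply F → a:  T * a * a
Step 6: the rightmost non-terminal is T; apply T → F:  F * a * a
Step 7: the rightmost non-terminal is F; apply F → a:  a * a * a

Final answer: E ⇒ T ⇒ T * F ⇒ T * a ⇒ T * F * a ⇒ T * a * a ⇒ F * a * a ⇒ a * a * a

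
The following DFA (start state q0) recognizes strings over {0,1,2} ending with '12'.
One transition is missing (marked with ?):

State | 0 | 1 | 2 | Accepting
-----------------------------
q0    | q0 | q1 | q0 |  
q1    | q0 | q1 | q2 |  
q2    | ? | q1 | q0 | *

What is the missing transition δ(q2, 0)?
q0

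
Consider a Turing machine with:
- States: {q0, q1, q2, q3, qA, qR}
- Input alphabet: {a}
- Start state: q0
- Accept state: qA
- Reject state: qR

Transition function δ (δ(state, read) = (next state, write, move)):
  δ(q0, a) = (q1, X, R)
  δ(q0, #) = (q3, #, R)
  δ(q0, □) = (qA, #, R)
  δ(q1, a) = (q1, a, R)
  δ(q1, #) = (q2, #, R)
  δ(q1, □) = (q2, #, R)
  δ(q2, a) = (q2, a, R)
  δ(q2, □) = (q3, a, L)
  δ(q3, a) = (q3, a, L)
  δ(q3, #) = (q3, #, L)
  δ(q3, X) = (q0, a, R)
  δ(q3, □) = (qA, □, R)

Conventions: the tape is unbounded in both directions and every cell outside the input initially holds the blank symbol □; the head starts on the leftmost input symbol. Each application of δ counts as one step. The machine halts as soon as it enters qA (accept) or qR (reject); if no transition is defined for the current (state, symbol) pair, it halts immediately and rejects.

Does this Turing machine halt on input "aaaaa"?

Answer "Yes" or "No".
Trace (configuration after each step, as tape_left[state]tape_right with head position):
Step 0: [q0]aaaaa (head at position 0)
Step 1: X[q1]aaaa (head 1)
Step 2: Xa[q1]aaa (head 2)
Step 3: Xaa[q1]aa (head 3)
Step 4: Xaaa[q1]a (head 4)
Step 5: Xaaaa[q1]□ (head 5)
Step 6: Xaaaa#[q2]□ (head 6)
Step 7: Xaaaa[q3]#a (head 5)
Step 8: Xaaa[q3]a#a (head 4)
Step 9: Xaa[q3]aa#a (head 3)
Step 10: Xa[q3]aaa#a (head 2)
Step 11: X[q3]aaaa#a (head 1)
Step 12: [q3]Xaaaa#a (head 0)
Step 13: a[q0]aaaa#a (head 1)
Step 14: aX[q1]aaa#a (head 2)
Step 15: aXa[q1]aa#a (head 3)
Step 16: aXaa[q1]a#a (head 4)
Step 17: aXaaa[q1]#a (head 5)
Step 18: aXaaa#[q2]a (head 6)
Step 19: aXaaa#a[q2]□ (head 7)
Step 20: aXaaa#[q3]aa (head 6)
Step 21: aXaaa[q3]#aa (head 5)
Step 22: aXaa[q3]a#aa (head 4)
Step 23: aXa[q3]aa#aa (head 3)
Step 24: aX[q3]aaa#aa (head 2)
Step 25: a[q3]Xaaa#aa (head 1)
Step 26: aa[q0]aaa#aa (head 2)
Step 27: aaX[q1]aa#aa (head 3)
Step 28: aaXa[q1]a#aa (head 4)
Step 29: aaXaa[q1]#aa (head 5)
Step 30: aaXaa#[q2]aa (head 6)
Step 31: aaXaa#a[q2]a (head 7)
Step 32: aaXaa#aa[q2]□ (head 8)
Step 33: aaXaa#a[q3]aa (head 7)
Step 34: aaXaa#[q3]aaa (head 6)
Step 35: aaXaa[q3]#aaa (head 5)
Step 36: aaXa[q3]a#aaa (head 4)
Step 37: aaX[q3]aa#aaa (head 3)
Step 38: aa[q3]Xaa#aaa (head 2)
Step 39: aaa[q0]aa#aaa (head 3)
Step 40: aaaX[q1]a#aaa (head 4)
Step 41: aaaXa[q1]#aaa (head 5)
Step 42: aaaXa#[q2]aaa (head 6)
Step 43: aaaXa#a[q2]aa (head 7)
Step 44: aaaXa#aa[q2]a (head 8)
Step 45: aaaXa#aaa[q2]□ (head 9)
Step 46: aaaXa#aa[q3]aa (head 8)
Step 47: aaaXa#a[q3]aaa (head 7)
Step 48: aaaXa#[q3]aaaa (head 6)
Step 49: aaaXa[q3]#aaaa (head 5)
Step 50: aaaX[q3]a#aaaa (head 4)
Step 51: aaa[q3]Xa#aaaa (head 3)
Step 52: aaaa[q0]a#aaaa (head 4)
Step 53: aaaaX[q1]#aaaa (head 5)
Step 54: aaaaX#[q2]aaaa (head 6)
Step 55: aaaaX#a[q2]aaa (head 7)
Step 56: aaaaX#aa[q2]aa (head 8)
Step 57: aaaaX#aaa[q2]a (head 9)
Step 58: aaaaX#aaaa[q2]□ (head 10)
Step 59: aaaaX#aaa[q3]aa (head 9)
Step 60: aaaaX#aa[q3]aaa (head 8)
Step 61: aaaaX#a[q3]aaaa (head 7)
Step 62: aaaaX#[q3]aaaaa (head 6)
Step 63: aaaaX[q3]#aaaaa (head 5)
Step 64: aaaa[q3]X#aaaaa (head 4)
Step 65: aaaaa[q0]#aaaaa (head 5)
Step 66: aaaaa#[q3]aaaaa (head 6)
Step 67: aaaaa[q3]#aaaaa (head 5)
Step 68: aaaa[q3]a#aaaaa (head 4)
Step 69: aaa[q3]aa#aaaaa (head 3)
Step 70: aa[q3]aaa#aaaaa (head 2)
Step 71: a[q3]aaaa#aaaaa (head 1)
Step 72: [q3]aaaaa#aaaaa (head 0)
Step 73: [q3]□aaaaa#aaaaa (head -1)
Step 74: □[qA]aaaaa#aaaaa (head 0)
The machine is in qA, so it halts and accepts.
It halts after 74 steps.

Final answer: Yes - halts after 74 steps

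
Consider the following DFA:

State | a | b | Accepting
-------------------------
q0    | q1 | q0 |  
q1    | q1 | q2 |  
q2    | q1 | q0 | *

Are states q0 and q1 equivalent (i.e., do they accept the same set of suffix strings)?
Try the suffix "b".
From q0: q0 → q0 — not accepting.
From q1: q1 → q2 — accepting.
The two states disagree on this suffix, so they are not equivalent.

Final answer: No. Distinguishing string: "b" - accepted from q1 but not from q0.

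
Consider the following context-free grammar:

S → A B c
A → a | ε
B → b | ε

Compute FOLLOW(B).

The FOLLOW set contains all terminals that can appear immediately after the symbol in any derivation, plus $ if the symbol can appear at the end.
B occurs in S → A B c, immediately followed by the terminal c. So FOLLOW(B) = {c}.

Final answer: {c}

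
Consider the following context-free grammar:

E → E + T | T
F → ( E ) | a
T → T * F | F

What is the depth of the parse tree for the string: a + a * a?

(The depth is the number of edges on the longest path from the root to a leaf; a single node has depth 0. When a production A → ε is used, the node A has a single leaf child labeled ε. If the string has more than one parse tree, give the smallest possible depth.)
The grammar is unambiguous; the parse tree of a + a * a is:
E → E + T at the root (depth 0).
  Left E (depth 1) → T (2) → F (3) → a (4).
  Right T (depth 1) → T * F; that T (2) → F (3) → a (4); F (2) → a (3).
The longest root-to-leaf paths have 4 edges.
Depth = 4.

Final answer: 4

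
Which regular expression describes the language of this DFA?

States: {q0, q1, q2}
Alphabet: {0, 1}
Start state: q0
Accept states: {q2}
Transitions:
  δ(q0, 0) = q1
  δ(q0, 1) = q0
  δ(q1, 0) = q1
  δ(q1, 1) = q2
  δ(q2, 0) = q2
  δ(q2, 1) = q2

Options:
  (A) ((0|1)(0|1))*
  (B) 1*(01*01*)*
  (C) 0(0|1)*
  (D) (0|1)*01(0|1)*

Testing sample strings against the DFA:
  '01101' -> accepted
  '01010' -> accepted
  '11' -> rejected
  '0010' -> accepted
Checking each option for a counterexample:
  (A) ((0|1)(0|1))*: ε is rejected by the DFA but matches the regex → eliminated
  (B) 1*(01*01*)*: ε is rejected by the DFA but matches the regex → eliminated
  (C) 0(0|1)*: '0' is rejected by the DFA but matches the regex → eliminated
  (D) (0|1)*01(0|1)*: agrees with the DFA on all strings of length ≤ 4
Only (D) (0|1)*01(0|1)* is consistent with the DFA.

Final answer: (D) (0|1)*01(0|1)*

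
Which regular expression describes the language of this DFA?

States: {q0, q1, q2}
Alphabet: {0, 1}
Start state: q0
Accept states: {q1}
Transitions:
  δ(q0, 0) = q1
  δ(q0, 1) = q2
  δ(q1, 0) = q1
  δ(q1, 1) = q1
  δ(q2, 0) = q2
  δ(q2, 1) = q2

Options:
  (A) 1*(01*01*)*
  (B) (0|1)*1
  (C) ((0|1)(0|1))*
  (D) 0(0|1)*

Testing sample strings against the DFA:
  '11' -> rejected
  '011' -> accepted
  '100' -> rejected
  '0010' -> accepted
Checking each option for a counterexample:
  (A) 1*(01*01*)*: ε is rejected by the DFA but matches the regex → eliminated
  (B) (0|1)*1: '0' is accepted by the DFA but does not match the regex → eliminated
  (C) ((0|1)(0|1))*: ε is rejected by the DFA but matches the regex → eliminated
  (D) 0(0|1)*: agrees with the DFA on all strings of length ≤ 4
Only (D) 0(0|1)* is consistent with the DFA.

Final answer: (D) 0(0|1)*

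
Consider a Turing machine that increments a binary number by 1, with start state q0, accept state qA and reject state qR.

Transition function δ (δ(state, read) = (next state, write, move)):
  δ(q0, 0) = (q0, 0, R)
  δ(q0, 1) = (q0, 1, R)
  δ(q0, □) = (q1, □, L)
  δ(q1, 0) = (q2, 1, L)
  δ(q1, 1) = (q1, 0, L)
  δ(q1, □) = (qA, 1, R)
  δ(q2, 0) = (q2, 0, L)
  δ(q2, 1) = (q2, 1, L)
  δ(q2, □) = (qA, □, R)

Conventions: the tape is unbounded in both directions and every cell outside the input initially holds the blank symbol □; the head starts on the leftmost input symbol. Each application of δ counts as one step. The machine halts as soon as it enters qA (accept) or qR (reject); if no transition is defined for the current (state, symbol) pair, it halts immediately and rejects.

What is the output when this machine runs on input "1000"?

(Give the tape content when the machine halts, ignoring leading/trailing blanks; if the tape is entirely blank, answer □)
Step 0: [q0]1000 (head at position 0)
Step 1: δ(q0, 1) = (q0, 1, R)  ⊢  1[q0]000 (head at position 1)
Step 2: δ(q0, 0) = (q0, 0, R)  ⊢  10[q0]00 (head at position 2)
Step 3: δ(q0, 0) = (q0, 0, R)  ⊢  100[q0]0 (head at position 3)
Step 4: δ(q0, 0) = (q0, 0, R)  ⊢  1000[q0]□ (head at position 4)
Step 5: δ(q0, □) = (q1, □, L)  ⊢  100[q1]0□ (head at position 3)
Step 6: δ(q1, 0) = (q2, 1, L)  ⊢  10[q2]01□ (head at position 2)
Step 7: δ(q2, 0) = (q2, 0, L)  ⊢  1[q2]001□ (head at position 1)
Step 8: δ(q2, 0) = (q2, 0, L)  ⊢  [q2]1001□ (head at position 0)
Step 9: δ(q2, 1) = (q2, 1, L)  ⊢  [q2]□1001□ (head at position -1)
Step 10: δ(q2, □) = (qA, □, R)  ⊢  □[qA]1001□ (head at position 0)
The machine is in qA, so it halts and accepts.
Tape content when halted (ignoring surrounding blanks): 1001

Final answer: Output: 1001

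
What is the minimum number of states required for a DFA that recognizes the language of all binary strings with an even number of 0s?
Language: binary strings with an even number of 0s
Lower bound (Myhill–Nerode): the prefixes ε, 0 are pairwise distinguishable:
  ε vs 0: suffix ε distinguishes them (ε has zero 0s (accepted), 0 has one 0 (rejected))
So any DFA needs at least 2 states.
Upper bound: a DFA with 2 states exists (one state per class above).
Minimum states: 2

Final answer: 2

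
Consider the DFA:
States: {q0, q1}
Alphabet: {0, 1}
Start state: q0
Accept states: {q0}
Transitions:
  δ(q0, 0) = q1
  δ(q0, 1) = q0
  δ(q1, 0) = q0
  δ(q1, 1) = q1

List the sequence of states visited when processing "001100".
Starting at q0
Read '0': q0 -> q1
Read '0': q1 -> q0
Read '1': q0 -> q0
Read '1': q0 -> q0
Read '0': q0 -> q1
Read '0': q1 -> q0

Final answer: q0 -> q1 -> q0 -> q0 -> q0 -> q1 -> q0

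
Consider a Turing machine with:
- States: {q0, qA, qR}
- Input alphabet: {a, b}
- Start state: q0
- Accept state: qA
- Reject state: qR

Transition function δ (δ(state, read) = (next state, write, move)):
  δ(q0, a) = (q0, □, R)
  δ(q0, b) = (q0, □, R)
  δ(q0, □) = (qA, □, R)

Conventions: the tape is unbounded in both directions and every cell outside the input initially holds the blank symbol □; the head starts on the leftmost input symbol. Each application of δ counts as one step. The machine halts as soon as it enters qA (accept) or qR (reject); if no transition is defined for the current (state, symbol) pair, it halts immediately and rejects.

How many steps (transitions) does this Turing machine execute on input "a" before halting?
Step 0: [q0]a (head at position 0)
Step 1: δ(q0, a) = (q0, □, R)  ⊢  □[q0]□ (head at position 1)
Step 2: δ(q0, □) = (qA, □, R)  ⊢  □□[qA]□ (head at position 2)
The machine is in qA, so it halts and accepts.
Number of transitions executed: 2.

Final answer: 2 steps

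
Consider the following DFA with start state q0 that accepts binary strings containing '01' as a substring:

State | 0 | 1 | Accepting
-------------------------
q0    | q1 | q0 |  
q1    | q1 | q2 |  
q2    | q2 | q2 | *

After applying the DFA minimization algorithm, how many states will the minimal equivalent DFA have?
All 3 states are reachable from q0, so none can be removed as unreachable.
Table-filling: first mark every (accepting, non-accepting) pair as distinguishable (accepting: {q2}; non-accepting: {q0, q1}).
Round 1: (q0, q1) on '1' go to q0 and q2, already distinguishable → mark.
Every pair of states is distinguishable, so the DFA is already minimal.
Equivalence classes: {q0}, {q1}, {q2} → 3 states.

Final answer: 3 states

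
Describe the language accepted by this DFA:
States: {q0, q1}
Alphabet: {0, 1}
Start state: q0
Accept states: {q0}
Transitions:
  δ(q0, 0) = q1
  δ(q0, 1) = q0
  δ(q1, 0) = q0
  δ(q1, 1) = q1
Analyzing the DFA structure:
Start state: q0
Accept states: {q0}
Interpreting what each state remembers (checking against the transitions):
  q0: an even number of 0s has been read so far
  q1: an odd number of 0s has been read so far
  δ(q0, 0): in q0 (an even number of 0s has been read so far), after reading 0 we have: an odd number of 0s has been read so far → q1
  δ(q0, 1): in q0 (an even number of 0s has been read so far), after reading 1 we have: an even number of 0s has been read so far → q0
  δ(q1, 0): in q1 (an odd number of 0s has been read so far), after reading 0 we have: an even number of 0s has been read so far → q0
  δ(q1, 1): in q1 (an odd number of 0s has been read so far), after reading 1 we have: an odd number of 0s has been read so far → q1
A string is accepted iff it ends in {q0}, i.e. an even number of 0s has been read so far.
Language: All binary strings with an even number of 0s

Final answer: All binary strings with an even number of 0s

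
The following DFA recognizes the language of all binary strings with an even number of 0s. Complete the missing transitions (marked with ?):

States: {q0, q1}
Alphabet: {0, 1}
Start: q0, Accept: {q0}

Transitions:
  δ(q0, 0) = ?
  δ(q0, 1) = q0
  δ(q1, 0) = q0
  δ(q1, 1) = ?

What each state remembers (consistent with the given transitions and accept states):
  q0: an even number of 0s has been read so far
  q1: an odd number of 0s has been read so far
Filling in the missing entries:
  δ(q0, 0): in q0 (an even number of 0s has been read so far), after reading 0 we have: an odd number of 0s has been read so far → q1
  δ(q1, 1): in q1 (an odd number of 0s has been read so far), after reading 1 we have: an odd number of 0s has been read so far → q1

Final answer: δ(q0, 0) = q1; δ(q1, 1) = q1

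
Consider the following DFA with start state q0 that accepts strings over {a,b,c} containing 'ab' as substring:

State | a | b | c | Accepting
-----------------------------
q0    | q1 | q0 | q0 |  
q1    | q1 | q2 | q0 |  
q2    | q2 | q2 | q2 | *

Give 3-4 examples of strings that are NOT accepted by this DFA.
Any strings that end in a non-accepting state work; for example:
"ba": q0 → q0 → q1; q1 is not accepting → rejected
"ccb": q0 → q0 → q0 → q0; q0 is not accepting → rejected
"bbba": q0 → q0 → q0 → q0 → q1; q1 is not accepting → rejected
"bcba": q0 → q0 → q0 → q0 → q1; q1 is not accepting → rejected

Final answer: "ba", "ccb", "bbba", "bcba"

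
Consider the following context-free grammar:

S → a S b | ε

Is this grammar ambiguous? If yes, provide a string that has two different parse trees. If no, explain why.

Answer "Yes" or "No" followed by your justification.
At every step exactly one production applies: if the remaining string to generate is non-empty it starts with a and ends with b, forcing S → a S b; if it is empty, S → ε is forced. Hence each string a^n b^n has exactly one derivation (S → a S b applied n times, then S → ε) and one parse tree.

Final answer: No - the grammar is unambiguous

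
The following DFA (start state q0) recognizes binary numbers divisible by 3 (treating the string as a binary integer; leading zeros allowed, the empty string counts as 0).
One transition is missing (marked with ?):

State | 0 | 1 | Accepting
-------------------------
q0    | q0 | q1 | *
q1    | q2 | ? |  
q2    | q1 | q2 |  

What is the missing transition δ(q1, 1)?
q0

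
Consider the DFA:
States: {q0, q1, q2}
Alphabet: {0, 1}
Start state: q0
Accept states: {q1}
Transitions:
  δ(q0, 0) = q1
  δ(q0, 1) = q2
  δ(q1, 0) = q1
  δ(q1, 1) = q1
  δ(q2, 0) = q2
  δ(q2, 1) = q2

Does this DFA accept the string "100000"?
Processing string "100000":
  q0 --1--> q2
  q2 --0--> q2
  q2 --0--> q2
  q2 --0--> q2
  q2 --0--> q2
  q2 --0--> q2
Final state: q2
Accept states: {q1}
q2 is not an accept state, so the string is rejected.

Final answer: No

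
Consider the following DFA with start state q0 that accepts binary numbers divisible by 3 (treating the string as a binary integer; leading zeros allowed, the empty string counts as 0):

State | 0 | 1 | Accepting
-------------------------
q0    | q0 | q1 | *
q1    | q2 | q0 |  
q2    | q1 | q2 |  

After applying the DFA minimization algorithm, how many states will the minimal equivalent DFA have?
All 3 states are reachable from q0, so none can be removed as unreachable.
Table-filling: first mark every (accepting, non-accepting) pair as distinguishable (accepting: {q0}; non-accepting: {q1, q2}).
Round 1: (q1, q2) on '1' go to q0 and q2, already distinguishable → mark.
Every pair of states is distinguishable, so the DFA is already minimal.
Equivalence classes: {q0}, {q1}, {q2} → 3 states.

Final answer: 3 states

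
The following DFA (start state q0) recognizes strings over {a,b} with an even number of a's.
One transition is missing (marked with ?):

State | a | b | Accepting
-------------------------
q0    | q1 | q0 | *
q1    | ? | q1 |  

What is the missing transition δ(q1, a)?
q0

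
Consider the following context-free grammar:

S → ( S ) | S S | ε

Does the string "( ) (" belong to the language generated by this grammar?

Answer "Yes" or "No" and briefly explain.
Each production adds parentheses only in matched pairs (S → ( S )) or none at all, so every derived string has equally many '(' and ')'. The string ( ) ( has two '(' and one ')', so it cannot be derived.

Final answer: No - no valid derivation exists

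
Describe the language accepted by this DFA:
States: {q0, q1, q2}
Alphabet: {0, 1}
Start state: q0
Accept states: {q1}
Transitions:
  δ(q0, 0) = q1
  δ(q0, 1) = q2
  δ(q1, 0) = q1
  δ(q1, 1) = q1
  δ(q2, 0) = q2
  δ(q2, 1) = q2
Analyzing the DFA structure:
Start state: q0
Accept states: {q1}
Interpreting what each state remembers (checking against the transitions):
  q0: nothing has been read yet
  q1: the first symbol was 0
  q2: the first symbol was 1 (trap state)
  δ(q0, 0): in q0 (nothing has been read yet), after reading 0 we have: the first symbol was 0 → q1
  δ(q0, 1): in q0 (nothing has been read yet), after reading 1 we have: the first symbol was 1 (trap state) → q2
  δ(q1, 0): in q1 (the first symbol was 0), after reading 0 we have: the first symbol was 0 → q1
  δ(q1, 1): in q1 (the first symbol was 0), after reading 1 we have: the first symbol was 0 → q1
  δ(q2, 0): in q2 (the first symbol was 1 (trap state)), after reading 0 we have: the first symbol was 1 (trap state) → q2
  δ(q2, 1): in q2 (the first symbol was 1 (trap state)), after reading 1 we have: the first symbol was 1 (trap state) → q2
A string is accepted iff it ends in {q1}, i.e. the first symbol was 0.
Language: All binary strings starting with 0

Final answer: All binary strings starting with 0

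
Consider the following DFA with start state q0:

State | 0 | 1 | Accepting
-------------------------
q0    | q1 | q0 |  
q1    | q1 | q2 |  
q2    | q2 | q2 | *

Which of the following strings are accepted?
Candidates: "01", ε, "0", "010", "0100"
"01": q0 → q1 → q2; q2 is accepting → accepted
ε: q0; q0 is not accepting → rejected
"0": q0 → q1; q1 is not accepting → rejected
"010": q0 → q1 → q2 → q2; q2 is accepting → accepted
"0100": q0 → q1 → q2 → q2 → q2; q2 is accepting → accepted

Final answer: "01", "010", "0100"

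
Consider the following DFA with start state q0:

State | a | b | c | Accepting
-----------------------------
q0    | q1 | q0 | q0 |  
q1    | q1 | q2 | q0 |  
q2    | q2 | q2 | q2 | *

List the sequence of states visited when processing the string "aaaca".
q0 → q1 → q1 → q1 → q0 → q1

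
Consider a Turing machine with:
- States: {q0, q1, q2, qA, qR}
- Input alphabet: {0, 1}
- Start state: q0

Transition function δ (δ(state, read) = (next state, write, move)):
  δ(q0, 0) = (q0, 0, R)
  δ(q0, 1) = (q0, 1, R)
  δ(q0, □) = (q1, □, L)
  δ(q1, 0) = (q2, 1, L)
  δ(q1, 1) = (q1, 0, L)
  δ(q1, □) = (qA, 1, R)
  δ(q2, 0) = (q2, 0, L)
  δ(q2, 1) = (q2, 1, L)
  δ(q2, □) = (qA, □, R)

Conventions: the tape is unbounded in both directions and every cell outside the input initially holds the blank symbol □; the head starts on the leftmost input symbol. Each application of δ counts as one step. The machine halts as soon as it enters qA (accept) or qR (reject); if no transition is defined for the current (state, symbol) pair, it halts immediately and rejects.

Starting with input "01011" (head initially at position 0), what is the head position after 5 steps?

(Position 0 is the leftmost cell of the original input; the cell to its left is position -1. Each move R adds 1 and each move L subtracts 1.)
Step 0: [q0]01011 (head at position 0)
Step 1: δ(q0, 0) = (q0, 0, R)  ⊢  0[q0]1011 (head at position 1)
Step 2: δ(q0, 1) = (q0, 1, R)  ⊢  01[q0]011 (head at position 2)
Step 3: δ(q0, 0) = (q0, 0, R)  ⊢  010[q0]11 (head at position 3)
Step 4: δ(q0, 1) = (q0, 1, R)  ⊢  0101[q0]1 (head at position 4)
Step 5: δ(q0, 1) = (q0, 1, R)  ⊢  01011[q0]□ (head at position 5)
Head position after 5 steps: 5

Final answer: Position 5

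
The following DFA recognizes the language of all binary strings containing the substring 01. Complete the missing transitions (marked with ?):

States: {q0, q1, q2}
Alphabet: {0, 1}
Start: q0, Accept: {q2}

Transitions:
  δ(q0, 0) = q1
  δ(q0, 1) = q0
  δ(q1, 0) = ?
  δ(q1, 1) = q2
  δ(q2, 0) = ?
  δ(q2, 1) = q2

What each state remembers (consistent with the given transitions and accept states):
  q0: 01 not seen yet and the last symbol was not 0
  q1: 01 not seen yet and the last symbol was 0
  q2: the substring 01 has already been seen
Filling in the missing entries:
  δ(q1, 0): in q1 (01 not seen yet and the last symbol was 0), after reading 0 we have: 01 not seen yet and the last symbol was 0 → q1
  δ(q2, 0): in q2 (the substring 01 has already been seen), after reading 0 we have: the substring 01 has already been seen → q2

Final answer: δ(q1, 0) = q1; δ(q2, 0) = q2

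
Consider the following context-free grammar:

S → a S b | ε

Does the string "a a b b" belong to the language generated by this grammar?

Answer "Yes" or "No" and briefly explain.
A derivation exists: S ⇒ a S b ⇒ a a S b b ⇒ a a b b (using S → a S b twice, then S → ε).

Final answer: Yes - a valid derivation exists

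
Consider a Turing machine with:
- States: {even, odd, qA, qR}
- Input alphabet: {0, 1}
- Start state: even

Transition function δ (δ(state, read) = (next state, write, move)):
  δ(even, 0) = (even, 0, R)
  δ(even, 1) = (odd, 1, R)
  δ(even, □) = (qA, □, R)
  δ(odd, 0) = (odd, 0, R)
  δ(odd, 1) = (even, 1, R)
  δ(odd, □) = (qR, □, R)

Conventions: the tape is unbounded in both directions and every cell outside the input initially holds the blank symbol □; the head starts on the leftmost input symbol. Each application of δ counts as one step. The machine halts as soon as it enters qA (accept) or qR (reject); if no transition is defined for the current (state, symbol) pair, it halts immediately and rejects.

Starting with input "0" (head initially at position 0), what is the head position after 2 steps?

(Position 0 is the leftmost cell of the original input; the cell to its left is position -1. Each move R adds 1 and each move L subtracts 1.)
Step 0: [even]0 (head at position 0)
Step 1: δ(even, 0) = (even, 0, R)  ⊢  0[even]□ (head at position 1)
Step 2: δ(even, □) = (qA, □, R)  ⊢  0□[qA]□ (head at position 2)
Head position after 2 steps: 2

Final answer: Position 2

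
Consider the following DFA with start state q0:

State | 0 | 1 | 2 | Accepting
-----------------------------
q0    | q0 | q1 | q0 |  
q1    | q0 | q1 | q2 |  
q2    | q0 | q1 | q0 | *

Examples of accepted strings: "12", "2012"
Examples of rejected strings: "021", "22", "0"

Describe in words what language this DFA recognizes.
strings over {0,1,2} ending with '12'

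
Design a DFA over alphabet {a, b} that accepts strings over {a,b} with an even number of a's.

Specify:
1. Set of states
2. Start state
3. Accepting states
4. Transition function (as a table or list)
One valid DFA (any DFA recognizing the same language is acceptable):
States: {q0, q1}
Start: q0
Accepting: {q0}
Transitions (accepting states marked with *):
State | a | b | Accepting
-------------------------
q0    | q1 | q0 | *
q1    | q0 | q1 |  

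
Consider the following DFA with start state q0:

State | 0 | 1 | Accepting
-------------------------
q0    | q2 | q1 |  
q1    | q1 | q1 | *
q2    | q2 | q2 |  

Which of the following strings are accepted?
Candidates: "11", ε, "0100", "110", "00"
"11": q0 → q1 → q1; q1 is accepting → accepted
ε: q0; q0 is not accepting → rejected
"0100": q0 → q2 → q2 → q2 → q2; q2 is not accepting → rejected
"110": q0 → q1 → q1 → q1; q1 is accepting → accepted
"00": q0 → q2 → q2; q2 is not accepting → rejected

Final answer: "11", "110"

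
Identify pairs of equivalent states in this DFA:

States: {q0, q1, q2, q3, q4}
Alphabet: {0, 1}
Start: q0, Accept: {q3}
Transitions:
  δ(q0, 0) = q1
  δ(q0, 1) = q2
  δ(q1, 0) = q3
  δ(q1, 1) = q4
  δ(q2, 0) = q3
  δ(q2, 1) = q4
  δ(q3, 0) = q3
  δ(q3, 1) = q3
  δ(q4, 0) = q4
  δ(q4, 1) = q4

Using the table-filling algorithm:
Round 0 – mark pairs where exactly one state is accepting: (q0,q3), (q1,q3), (q2,q3), (q3,q4)
Round 1 – newly marked: (q0,q1) [on 0: q1 vs q3, already marked]; (q0,q2) [on 0: q1 vs q3, already marked]; (q1,q4) [on 0: q3 vs q4, already marked]; (q2,q4) [on 0: q3 vs q4, already marked]
Round 2 – newly marked: (q0,q4) [on 0: q1 vs q4, already marked]
No further pairs can be marked.
(q1, q2) unmarked: δ(q1,0)=q3, δ(q2,0)=q3; δ(q1,1)=q4, δ(q2,1)=q4 → equivalent
Equivalent pairs: (q1, q2)

Final answer: Equivalent pairs: (q1, q2)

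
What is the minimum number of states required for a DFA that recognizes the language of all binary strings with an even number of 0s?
Language: binary strings with an even number of 0s
Lower bound (Myhill–Nerode): the prefixes ε, 0 are pairwise distinguishable:
  ε vs 0: suffix ε distinguishes them (ε has zero 0s (accepted), 0 has one 0 (rejected))
So any DFA needs at least 2 states.
Upper bound: a DFA with 2 states exists (one state per class above).
Minimum states: 2

Final answer: 2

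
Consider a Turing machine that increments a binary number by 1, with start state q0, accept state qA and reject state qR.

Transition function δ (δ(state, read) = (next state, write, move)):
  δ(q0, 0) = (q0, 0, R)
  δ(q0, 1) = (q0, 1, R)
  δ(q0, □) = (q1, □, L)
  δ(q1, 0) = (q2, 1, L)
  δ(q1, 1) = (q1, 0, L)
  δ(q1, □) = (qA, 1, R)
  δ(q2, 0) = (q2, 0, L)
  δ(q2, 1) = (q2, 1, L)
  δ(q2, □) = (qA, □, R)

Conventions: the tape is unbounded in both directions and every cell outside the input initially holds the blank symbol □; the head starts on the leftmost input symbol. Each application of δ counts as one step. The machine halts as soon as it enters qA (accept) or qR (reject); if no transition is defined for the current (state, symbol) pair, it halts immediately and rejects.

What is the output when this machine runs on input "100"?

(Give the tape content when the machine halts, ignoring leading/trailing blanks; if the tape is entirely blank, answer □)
Step 0: [q0]100 (head at position 0)
Step 1: δ(q0, 1) = (q0, 1, R)  ⊢  1[q0]00 (head at position 1)
Step 2: δ(q0, 0) = (q0, 0, R)  ⊢  10[q0]0 (head at position 2)
Step 3: δ(q0, 0) = (q0, 0, R)  ⊢  100[q0]□ (head at position 3)
Step 4: δ(q0, □) = (q1, □, L)  ⊢  10[q1]0□ (head at position 2)
Step 5: δ(q1, 0) = (q2, 1, L)  ⊢  1[q2]01□ (head at position 1)
Step 6: δ(q2, 0) = (q2, 0, L)  ⊢  [q2]101□ (head at position 0)
Step 7: δ(q2, 1) = (q2, 1, L)  ⊢  [q2]□101□ (head at position -1)
Step 8: δ(q2, □) = (qA, □, R)  ⊢  □[qA]101□ (head at position 0)
The machine is in qA, so it halts and accepts.
Tape content when halted (ignoring surrounding blanks): 101

Final answer: Output: 101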